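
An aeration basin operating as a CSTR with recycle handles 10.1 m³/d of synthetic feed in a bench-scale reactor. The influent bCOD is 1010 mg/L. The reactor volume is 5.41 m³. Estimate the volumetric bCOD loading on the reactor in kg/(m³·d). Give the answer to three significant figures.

Applied bCOD load per unit volume = Q·S₀/V = (10.1 × 1010/1000)/5.410 = 1.886 kg bCOD·m⁻³·d⁻¹.

L_v ≈ 1.89 kg bCOD/(m³·d)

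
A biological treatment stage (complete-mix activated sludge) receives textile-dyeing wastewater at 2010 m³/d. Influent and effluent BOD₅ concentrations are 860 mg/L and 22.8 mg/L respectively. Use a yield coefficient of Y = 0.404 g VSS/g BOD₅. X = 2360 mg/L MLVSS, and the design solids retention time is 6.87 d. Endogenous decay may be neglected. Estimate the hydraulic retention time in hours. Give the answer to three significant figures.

Biomass mass balance (decay neglected): V·X = Y·Q·(S₀ − S)·θ_c, so V = 0.404 × 2010 × (860 − 22.8) × 6.87 / 2360 = 1979 m³.
HRT = V/Q = 1979 m³ / 2010 m³·d⁻¹ = 0.9846 d × 24 = 23.63 h.

τ ≈ 23.6 h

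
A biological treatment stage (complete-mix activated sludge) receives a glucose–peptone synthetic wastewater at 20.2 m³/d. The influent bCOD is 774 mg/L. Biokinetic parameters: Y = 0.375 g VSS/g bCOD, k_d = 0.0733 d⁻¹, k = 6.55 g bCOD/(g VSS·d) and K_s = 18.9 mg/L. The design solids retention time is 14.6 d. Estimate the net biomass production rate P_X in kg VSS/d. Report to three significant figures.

For a completely mixed reactor with recycle the Lawrence–McCarty relation gives S = K_s·(1 + k_d·θ_c) / [θ_c·(Y·k − k_d) − 1] = 18.9 × (1 + 0.0733 × 14.6) / [14.6 × (0.375 × 6.55 − 0.0733) − 1] = 39.13 / 33.79 = 1.158 mg/L.
Observed yield with endogenous decay: Y_obs = Y / (1 + k_d·θ_c) = 0.375 / (1 + 0.0733 × 14.6) = 0.375 / 2.070 = 0.1811 g VSS/g bCOD.
Substrate removed = Q·(S₀ − S) = 20.2 m³/d × (774 − 1.16) g/m³ = 1.56×10^4 g/d = 15.61 kg/d.
Net biomass production P_X = Y_obs × Q·(S₀ − S) = 0.1811 × 15.61 = 2.828 kg VSS/d.

P_X ≈ 2.83 kg VSS/d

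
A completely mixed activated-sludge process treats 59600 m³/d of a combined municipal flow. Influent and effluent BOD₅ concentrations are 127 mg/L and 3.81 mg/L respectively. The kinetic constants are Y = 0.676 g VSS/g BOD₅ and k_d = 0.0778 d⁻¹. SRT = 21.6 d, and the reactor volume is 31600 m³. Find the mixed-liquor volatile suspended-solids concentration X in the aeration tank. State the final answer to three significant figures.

X ≈ 1270 mg/L

Solving the biomass balance for X: X = Y Q (S₀−S) θ_c / [V (1+k_d θ_c)] = 0.676 × 59600 × (127 − 3.81) × 21.6 / [31600 × (1 + 0.0778 × 21.6)] = 1266 mg/L.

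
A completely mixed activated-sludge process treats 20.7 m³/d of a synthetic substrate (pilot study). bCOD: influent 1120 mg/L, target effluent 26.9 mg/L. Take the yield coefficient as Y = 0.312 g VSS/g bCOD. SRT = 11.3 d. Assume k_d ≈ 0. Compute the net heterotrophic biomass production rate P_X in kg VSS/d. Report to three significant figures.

No decay correction is needed, so Y_obs = Y = 0.312.
Mass of bCOD removed per day: Q(S₀ − S) = 20.7 × 1093 g/m³ = 22.63 kg/d.
Biomass produced: P_X = Y_obs·Q·ΔS = 0.3120 × 22.63 ≈ 7.060 kg VSS/d.

P_X ≈ 7.06 kg VSS/d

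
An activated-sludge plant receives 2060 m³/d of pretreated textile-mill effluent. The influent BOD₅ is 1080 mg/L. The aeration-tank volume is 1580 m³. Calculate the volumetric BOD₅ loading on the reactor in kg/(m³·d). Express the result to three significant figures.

L_v ≈ 1.41 kg BOD₅/(m³·d)

L_v = Q S₀ / V = 2060 × 1080 × 10⁻³ / 1580 = 1.408 kg/(m³·d).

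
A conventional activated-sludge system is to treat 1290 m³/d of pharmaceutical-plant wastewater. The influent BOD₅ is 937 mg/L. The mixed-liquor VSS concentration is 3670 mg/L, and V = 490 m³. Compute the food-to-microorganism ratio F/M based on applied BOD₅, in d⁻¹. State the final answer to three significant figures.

F/M = Q·S₀ / (V·X) = 1290 × 937 / (490.0 × 3670) = 0.6722 g BOD₅·(g VSS·d)⁻¹.

F/M ≈ 0.672 d⁻¹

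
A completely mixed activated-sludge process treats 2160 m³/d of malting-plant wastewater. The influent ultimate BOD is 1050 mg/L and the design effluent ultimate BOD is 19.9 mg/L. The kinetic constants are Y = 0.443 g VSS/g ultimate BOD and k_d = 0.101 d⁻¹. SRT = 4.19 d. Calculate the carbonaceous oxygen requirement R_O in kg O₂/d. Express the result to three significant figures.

R_O ≈ 1240 kg O₂/d

The observed yield is Y_obs = Y/(1 + k_d·θ_c) = 0.443 / (1 + 0.101 × 4.19) = 0.443 / 1.423 = 0.3113 g VSS per g ultimate BOD removed.
Mass of ultimate BOD removed per day: Q(S₀ − S) = 2160 × 1030 g/m³ = 2225 kg/d.
Biomass synthesised: P_X = Y_obs × 2225 = 692.6 kg VSS/d.
R_O = Q·ΔS − 1.42 P_X = 2225 − 983.5 = 1242 kg O₂/d.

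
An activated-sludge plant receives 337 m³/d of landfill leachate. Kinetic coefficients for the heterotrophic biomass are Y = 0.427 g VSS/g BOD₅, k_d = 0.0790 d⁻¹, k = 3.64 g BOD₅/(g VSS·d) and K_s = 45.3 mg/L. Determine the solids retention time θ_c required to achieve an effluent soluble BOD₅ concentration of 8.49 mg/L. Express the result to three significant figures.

From 1/θ_c = Y·k·S/(K_s + S) − k_d: Y·k·S/(K_s+S) = 0.427 × 3.64 × 8.49 / (45.3 + 8.49) = 0.2453 d⁻¹.
θ_c = 1/(μ − k_d) = 1/(0.2453 − 0.0790) = 1/0.1663 = 6.012 d.

θ_c ≈ 6.01 d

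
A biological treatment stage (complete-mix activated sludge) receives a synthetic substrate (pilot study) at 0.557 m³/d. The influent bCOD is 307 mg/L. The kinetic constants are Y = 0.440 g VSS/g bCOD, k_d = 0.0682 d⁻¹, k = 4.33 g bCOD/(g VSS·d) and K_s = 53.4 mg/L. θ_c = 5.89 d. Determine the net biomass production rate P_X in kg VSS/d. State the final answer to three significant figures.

For a completely mixed reactor with recycle the Lawrence–McCarty relation gives S = K_s·(1 + k_d·θ_c) / [θ_c·(Y·k − k_d) − 1] = 53.4 × (1 + 0.0682 × 5.89) / [5.89 × (0.440 × 4.33 − 0.0682) − 1] = 74.85 / 9.820 = 7.622 mg/L.
The observed yield is Y_obs = Y/(1 + k_d·θ_c) = 0.440 / (1 + 0.0682 × 5.89) = 0.440 / 1.402 = 0.3139 g VSS per g bCOD removed.
Q·(S₀ − S) = 0.557 × (307 − 7.62) × 10⁻³ = 0.1668 kg/d removed.
Biomass produced: P_X = Y_obs·Q·ΔS = 0.3139 × 0.1668 ≈ 0.05235 kg VSS/d.

P_X ≈ 0.0523 kg VSS/d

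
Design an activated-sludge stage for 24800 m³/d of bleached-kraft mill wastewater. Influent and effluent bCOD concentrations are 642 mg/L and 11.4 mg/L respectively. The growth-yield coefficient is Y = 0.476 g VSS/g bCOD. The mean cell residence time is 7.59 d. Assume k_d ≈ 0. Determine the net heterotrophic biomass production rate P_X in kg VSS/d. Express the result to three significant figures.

P_X ≈ 7440 kg VSS/d

With endogenous decay neglected, the observed yield equals the true yield: Y_obs = Y = 0.476 g VSS/g bCOD.
Q·(S₀ − S) = 24800 × (642 − 11.4) × 10⁻³ = 15639 kg/d removed.
P_X = Y_obs · Q(S₀ − S) = 0.4760 × 15639 = 7444 kg VSS/d.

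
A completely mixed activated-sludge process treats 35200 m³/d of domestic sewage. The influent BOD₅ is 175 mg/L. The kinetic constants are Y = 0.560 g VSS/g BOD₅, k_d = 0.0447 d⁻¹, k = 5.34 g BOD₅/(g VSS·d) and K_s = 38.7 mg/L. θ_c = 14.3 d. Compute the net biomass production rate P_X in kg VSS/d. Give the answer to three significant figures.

P_X ≈ 2090 kg VSS/d

For a completely mixed reactor with recycle the Lawrence–McCarty relation gives S = K_s·(1 + k_d·θ_c) / [θ_c·(Y·k − k_d) − 1] = 38.7 × (1 + 0.0447 × 14.3) / [14.3 × (0.560 × 5.34 − 0.0447) − 1] = 63.44 / 41.12 = 1.543 mg/L.
Observed yield with endogenous decay: Y_obs = Y / (1 + k_d·θ_c) = 0.560 / (1 + 0.0447 × 14.3) = 0.560 / 1.639 = 0.3416 g VSS/g BOD₅.
Q·(S₀ − S) = 35200 × (175 − 1.54) × 10⁻³ = 6106 kg/d removed.
P_X = Y_obs · Q(S₀ − S) = 0.3416 × 6106 = 2086 kg VSS/d.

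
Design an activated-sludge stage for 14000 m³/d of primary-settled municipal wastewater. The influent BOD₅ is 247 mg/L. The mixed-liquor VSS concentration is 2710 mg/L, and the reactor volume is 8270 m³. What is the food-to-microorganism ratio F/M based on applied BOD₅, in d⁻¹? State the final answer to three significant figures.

F/M ≈ 0.154 d⁻¹

F/M = applied load / biomass = Q·S₀/(V·X) = 14000 × 247 / (8270 × 2710) = 0.1543 d⁻¹.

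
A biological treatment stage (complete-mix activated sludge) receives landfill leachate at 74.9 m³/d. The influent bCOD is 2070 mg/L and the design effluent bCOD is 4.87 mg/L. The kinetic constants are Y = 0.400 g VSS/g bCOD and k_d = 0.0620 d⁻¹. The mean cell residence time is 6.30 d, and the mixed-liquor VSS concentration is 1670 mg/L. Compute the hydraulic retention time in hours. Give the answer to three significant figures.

τ ≈ 53.8 h

Rearranging the biomass balance for a CMAS with decay, V = Y·Q·ΔS·θ_c / [X·(1+k_d θ_c)] = 0.400 × 74.9 × (2070 − 4.87) × 6.30 / [1670 × (1 + 0.0620 × 6.30)] = 3.9×10^5 / 2322 = 167.8 m³.
HRT = V/Q = 167.8 m³ / 74.9 m³·d⁻¹ = 2.241 d × 24 = 53.78 h.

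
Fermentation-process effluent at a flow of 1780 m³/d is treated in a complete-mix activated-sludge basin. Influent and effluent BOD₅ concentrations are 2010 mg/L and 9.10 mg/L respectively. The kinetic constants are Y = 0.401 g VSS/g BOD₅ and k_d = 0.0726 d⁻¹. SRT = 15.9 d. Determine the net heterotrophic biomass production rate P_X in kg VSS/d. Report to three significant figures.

The observed yield is Y_obs = Y/(1 + k_d·θ_c) = 0.401 / (1 + 0.0726 × 15.9) = 0.401 / 2.154 = 0.1861 g VSS per g BOD₅ removed.
ΔS = 2010 − 9.10 = 2001 mg/L, so the substrate removal rate is 1780 × 2001/1000 = 3562 kg BOD₅/d.
P_X = Y_obs · Q(S₀ − S) = 0.1861 × 3562 = 662.9 kg VSS/d.

P_X ≈ 663 kg VSS/d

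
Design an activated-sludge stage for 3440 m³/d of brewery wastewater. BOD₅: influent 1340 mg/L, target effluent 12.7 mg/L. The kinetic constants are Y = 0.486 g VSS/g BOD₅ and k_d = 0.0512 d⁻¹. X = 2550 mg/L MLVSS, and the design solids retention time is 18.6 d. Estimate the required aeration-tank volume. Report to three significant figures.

V ≈ 8290 m³

Rearranging the biomass balance for a CMAS with decay, V = Y·Q·ΔS·θ_c / [X·(1+k_d θ_c)] = 0.486 × 3440 × (1340 − 12.7) × 18.6 / [2550 × (1 + 0.0512 × 18.6)] = 4.13×10^7 / 4978 = 8291 m³.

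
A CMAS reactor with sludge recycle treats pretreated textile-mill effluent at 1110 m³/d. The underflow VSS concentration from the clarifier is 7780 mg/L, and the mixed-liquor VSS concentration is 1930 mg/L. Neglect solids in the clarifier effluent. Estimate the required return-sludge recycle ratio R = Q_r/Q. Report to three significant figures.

Mass balance around the secondary clarifier (neglecting effluent solids): R = X / (X_r − X) = 1930 / (7780 − 1930) = 0.3299.

R ≈ 0.330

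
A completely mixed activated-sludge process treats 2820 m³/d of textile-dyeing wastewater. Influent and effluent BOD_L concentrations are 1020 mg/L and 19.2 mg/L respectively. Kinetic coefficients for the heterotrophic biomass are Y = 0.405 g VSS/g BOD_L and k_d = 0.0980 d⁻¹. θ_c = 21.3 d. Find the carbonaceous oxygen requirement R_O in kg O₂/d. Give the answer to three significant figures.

R_O ≈ 2300 kg O₂/d

Observed yield with endogenous decay: Y_obs = Y / (1 + k_d·θ_c) = 0.405 / (1 + 0.0980 × 21.3) = 0.405 / 3.087 = 0.1312 g VSS/g BOD_L.
ΔS = 1020 − 19.2 = 1001 mg/L, so the substrate removal rate is 2820 × 1001/1000 = 2822 kg BOD_L/d.
Net sludge production P_X = 0.1312 × 2822 = 370.2 kg VSS/d.
R_O = Q·ΔS − 1.42 P_X = 2822 − 525.7 = 2297 kg O₂/d.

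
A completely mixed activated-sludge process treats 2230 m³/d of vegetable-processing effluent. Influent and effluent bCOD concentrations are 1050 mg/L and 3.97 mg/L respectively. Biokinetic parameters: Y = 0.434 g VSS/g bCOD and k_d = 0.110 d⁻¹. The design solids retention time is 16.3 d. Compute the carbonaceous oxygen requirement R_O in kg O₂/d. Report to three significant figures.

Y_obs = Y / (1 + k_d θ_c) = 0.434 / (1 + 0.110 × 16.3) = 0.434 / 2.793 = 0.1554.
ΔS = 1050 − 3.97 = 1046 mg/L, so the substrate removal rate is 2230 × 1046/1000 = 2333 kg bCOD/d.
Net sludge production P_X = 0.1554 × 2333 = 362.5 kg VSS/d.
Carbonaceous O₂ demand = substrate oxidised − cell-mass equivalent = 2333 − 1.42 × 362.5 = 1818 kg O₂/d.

R_O ≈ 1820 kg O₂/d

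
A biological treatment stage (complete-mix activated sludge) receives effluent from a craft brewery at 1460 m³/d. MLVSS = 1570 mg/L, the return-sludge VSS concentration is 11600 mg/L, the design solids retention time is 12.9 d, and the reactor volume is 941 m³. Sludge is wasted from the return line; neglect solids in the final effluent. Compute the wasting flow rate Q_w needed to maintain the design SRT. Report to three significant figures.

Q_w ≈ 9.87 m³/d

Wasting from the return line (neglecting effluent solids): Q_w = V·X / (θ_c·X_r) = 941.0 × 1570 / (12.9 × 11600) = 9.873 m³/d.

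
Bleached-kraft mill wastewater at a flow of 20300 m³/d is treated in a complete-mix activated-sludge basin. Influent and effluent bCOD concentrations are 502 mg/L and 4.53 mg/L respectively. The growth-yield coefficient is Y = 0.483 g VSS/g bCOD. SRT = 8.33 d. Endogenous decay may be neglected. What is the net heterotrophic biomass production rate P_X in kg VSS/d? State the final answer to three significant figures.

P_X ≈ 4880 kg VSS/d

Since k_d ≈ 0, Y_obs = Y = 0.483 g VSS/g bCOD.
ΔS = 502 − 4.53 = 497.5 mg/L, so the substrate removal rate is 20300 × 497.5/1000 = 10099 kg bCOD/d.
Net biomass production P_X = Y_obs × Q·(S₀ − S) = 0.4830 × 10099 = 4878 kg VSS/d.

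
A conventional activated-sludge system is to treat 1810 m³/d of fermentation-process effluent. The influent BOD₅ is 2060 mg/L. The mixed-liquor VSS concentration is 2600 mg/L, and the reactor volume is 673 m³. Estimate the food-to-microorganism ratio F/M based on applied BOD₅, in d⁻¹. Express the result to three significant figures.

F/M ≈ 2.13 d⁻¹

Food-to-microorganism ratio F/M = Q S₀ / (V X) = 1810 × 2060 / (673.0 × 2600) = 2.131 d⁻¹.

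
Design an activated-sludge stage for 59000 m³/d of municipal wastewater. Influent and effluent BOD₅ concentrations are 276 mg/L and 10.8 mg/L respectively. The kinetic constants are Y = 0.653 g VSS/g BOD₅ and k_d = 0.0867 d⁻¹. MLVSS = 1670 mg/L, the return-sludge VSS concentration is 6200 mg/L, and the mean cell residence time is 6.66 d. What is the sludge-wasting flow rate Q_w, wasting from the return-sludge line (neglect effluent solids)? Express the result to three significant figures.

Steady-state biomass mass balance: V·X·(1 + k_d·θ_c) = Y·Q·(S₀ − S)·θ_c, so V = 0.653 × 59000 × (276 − 10.8) × 6.66 / [1670 × (1 + 0.0867 × 6.66)] = 6.8×10^7 / 2634 = 25831 m³.
Wasting from the return line (neglecting effluent solids): Q_w = V·X / (θ_c·X_r) = 25831 × 1670 / (6.66 × 6200) = 1045 m³/d.

Q_w ≈ 1040 m³/d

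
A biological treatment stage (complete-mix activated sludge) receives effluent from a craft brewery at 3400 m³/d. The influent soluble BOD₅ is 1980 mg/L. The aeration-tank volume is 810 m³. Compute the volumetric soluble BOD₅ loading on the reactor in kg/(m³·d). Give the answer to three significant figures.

L_v ≈ 8.31 kg soluble BOD₅/(m³·d)

Applied soluble BOD₅ load per unit volume = Q·S₀/V = (3400 × 1980/1000)/810.0 = 8.311 kg soluble BOD₅·m⁻³·d⁻¹.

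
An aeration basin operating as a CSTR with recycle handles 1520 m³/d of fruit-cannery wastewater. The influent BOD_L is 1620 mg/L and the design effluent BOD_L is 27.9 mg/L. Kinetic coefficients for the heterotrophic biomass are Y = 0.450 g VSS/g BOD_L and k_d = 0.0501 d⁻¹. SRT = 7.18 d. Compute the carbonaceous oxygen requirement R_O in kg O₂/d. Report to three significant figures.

Correct the yield for decay: Y_obs = Y/(1 + k_d θ_c) = 0.450 / (1 + 0.0501 × 7.18) = 0.450 / 1.360 = 0.3310.
ΔS = 1620 − 27.9 = 1592 mg/L, so the substrate removal rate is 1520 × 1592/1000 = 2420 kg BOD_L/d.
Net sludge production P_X = 0.3310 × 2420 = 800.9 kg VSS/d.
R_O = Q·ΔS − 1.42 P_X = 2420 − 1137 = 1283 kg O₂/d.

R_O ≈ 1280 kg O₂/d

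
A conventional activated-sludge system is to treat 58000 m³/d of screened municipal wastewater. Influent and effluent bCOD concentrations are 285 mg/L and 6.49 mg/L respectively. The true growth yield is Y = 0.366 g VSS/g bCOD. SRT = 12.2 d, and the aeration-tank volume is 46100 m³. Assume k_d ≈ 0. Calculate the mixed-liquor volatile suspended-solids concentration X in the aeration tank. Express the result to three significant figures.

X ≈ 1560 mg/L

From V·X = Y·Q·(S₀ − S)·θ_c (decay neglected): X = 0.366 × 58000 × (285 − 6.49) × 12.2 / 46100 = 1565 mg/L.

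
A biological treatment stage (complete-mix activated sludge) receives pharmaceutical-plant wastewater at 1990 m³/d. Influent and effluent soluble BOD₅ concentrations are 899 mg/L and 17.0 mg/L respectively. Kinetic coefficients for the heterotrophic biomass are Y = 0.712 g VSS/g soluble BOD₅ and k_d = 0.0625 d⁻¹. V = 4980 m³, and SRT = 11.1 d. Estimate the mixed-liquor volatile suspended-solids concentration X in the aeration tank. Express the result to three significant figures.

X ≈ 1640 mg/L

Solving the biomass balance for X: X = Y Q (S₀−S) θ_c / [V (1+k_d θ_c)] = 0.712 × 1990 × (899 − 17.0) × 11.1 / [4980 × (1 + 0.0625 × 11.1)] = 1645 mg/L.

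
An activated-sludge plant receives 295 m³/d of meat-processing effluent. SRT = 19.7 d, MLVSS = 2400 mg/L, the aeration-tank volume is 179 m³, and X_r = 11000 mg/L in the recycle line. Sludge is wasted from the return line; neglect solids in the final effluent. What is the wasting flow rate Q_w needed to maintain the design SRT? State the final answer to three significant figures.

Q_w ≈ 1.98 m³/d

Q_w = (V·X)/(θ_c X_r) = 179.0 × 2400 / (19.7 × 11000) = 1.982 m³/d.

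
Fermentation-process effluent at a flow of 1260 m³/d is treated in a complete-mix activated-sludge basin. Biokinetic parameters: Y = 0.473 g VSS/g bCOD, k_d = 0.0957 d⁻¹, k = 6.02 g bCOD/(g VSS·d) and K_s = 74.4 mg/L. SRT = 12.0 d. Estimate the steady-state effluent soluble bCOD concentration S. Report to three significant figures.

S ≈ 4.99 mg/L

Effluent substrate depends only on kinetics and SRT: S = K_s(1 + k_d θ_c) / [θ_c(Yk − k_d) − 1] = 74.4 × (1 + 0.0957 × 12.0) / [12.0 × (0.473 × 6.02 − 0.0957) − 1] = 159.8 / 32.02 = 4.992 mg/L.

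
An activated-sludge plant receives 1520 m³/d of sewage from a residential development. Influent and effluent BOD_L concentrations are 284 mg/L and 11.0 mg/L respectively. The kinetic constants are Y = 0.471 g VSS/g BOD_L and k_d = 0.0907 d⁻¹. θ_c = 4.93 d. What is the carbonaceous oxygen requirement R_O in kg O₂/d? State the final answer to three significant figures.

R_O ≈ 223 kg O₂/d

Y_obs = Y / (1 + k_d θ_c) = 0.471 / (1 + 0.0907 × 4.93) = 0.471 / 1.447 = 0.3255.
Mass of BOD_L removed per day: Q(S₀ − S) = 1520 × 273.0 g/m³ = 415.0 kg/d.
Biomass synthesised: P_X = Y_obs × 415.0 = 135.1 kg VSS/d.
Carbonaceous O₂ demand = substrate oxidised − cell-mass equivalent = 415.0 − 1.42 × 135.1 = 223.2 kg O₂/d.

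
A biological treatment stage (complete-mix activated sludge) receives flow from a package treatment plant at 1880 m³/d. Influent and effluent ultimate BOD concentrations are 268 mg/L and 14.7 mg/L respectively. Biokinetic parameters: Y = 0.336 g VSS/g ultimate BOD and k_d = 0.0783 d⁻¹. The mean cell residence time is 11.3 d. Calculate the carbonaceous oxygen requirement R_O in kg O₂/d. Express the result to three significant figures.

R_O ≈ 356 kg O₂/d

Correct the yield for decay: Y_obs = Y/(1 + k_d θ_c) = 0.336 / (1 + 0.0783 × 11.3) = 0.336 / 1.885 = 0.1783.
Mass of ultimate BOD removed per day: Q(S₀ − S) = 1880 × 253.3 g/m³ = 476.2 kg/d.
Biomass synthesised: P_X = Y_obs × 476.2 = 84.89 kg VSS/d.
R_O = Q·ΔS − 1.42 P_X = 476.2 − 120.5 = 355.7 kg O₂/d.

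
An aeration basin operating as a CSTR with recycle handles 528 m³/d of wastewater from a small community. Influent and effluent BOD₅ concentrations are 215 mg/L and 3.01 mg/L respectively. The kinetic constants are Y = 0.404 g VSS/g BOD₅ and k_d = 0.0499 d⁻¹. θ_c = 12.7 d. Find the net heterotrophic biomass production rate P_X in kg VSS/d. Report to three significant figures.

The observed yield is Y_obs = Y/(1 + k_d·θ_c) = 0.404 / (1 + 0.0499 × 12.7) = 0.404 / 1.634 = 0.2473 g VSS per g BOD₅ removed.
Mass of BOD₅ removed per day: Q(S₀ − S) = 528 × 212.0 g/m³ = 111.9 kg/d.
Biomass produced: P_X = Y_obs·Q·ΔS = 0.2473 × 111.9 ≈ 27.68 kg VSS/d.

P_X ≈ 27.7 kg VSS/d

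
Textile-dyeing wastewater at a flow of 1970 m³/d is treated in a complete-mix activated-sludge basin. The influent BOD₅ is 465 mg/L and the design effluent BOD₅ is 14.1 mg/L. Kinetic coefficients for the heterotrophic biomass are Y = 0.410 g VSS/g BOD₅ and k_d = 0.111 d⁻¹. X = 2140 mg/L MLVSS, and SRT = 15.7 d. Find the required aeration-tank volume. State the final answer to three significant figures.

From the SRT design equation V = Y Q (S₀−S) θ_c / [X (1 + k_d θ_c)] = 0.410 × 1970 × (465 − 14.1) × 15.7 / [2140 × (1 + 0.111 × 15.7)] = 5.72×10^6 / 5869 = 974.2 m³.

V ≈ 974 m³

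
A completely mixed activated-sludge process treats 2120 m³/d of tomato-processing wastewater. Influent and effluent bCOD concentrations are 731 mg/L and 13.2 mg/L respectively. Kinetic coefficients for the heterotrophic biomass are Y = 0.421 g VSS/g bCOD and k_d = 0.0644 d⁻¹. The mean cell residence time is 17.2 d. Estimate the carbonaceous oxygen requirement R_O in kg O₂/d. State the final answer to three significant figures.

The observed yield is Y_obs = Y/(1 + k_d·θ_c) = 0.421 / (1 + 0.0644 × 17.2) = 0.421 / 2.108 = 0.1997 g VSS per g bCOD removed.
Q·(S₀ − S) = 2120 × (731 − 13.2) × 10⁻³ = 1522 kg/d removed.
Net sludge production P_X = 0.1997 × 1522 = 304.0 kg VSS/d.
R_O = Q·(S₀ − S) − 1.42·P_X = 1522 − 1.42 × 304.0 = 1090 kg O₂/d.

R_O ≈ 1090 kg O₂/d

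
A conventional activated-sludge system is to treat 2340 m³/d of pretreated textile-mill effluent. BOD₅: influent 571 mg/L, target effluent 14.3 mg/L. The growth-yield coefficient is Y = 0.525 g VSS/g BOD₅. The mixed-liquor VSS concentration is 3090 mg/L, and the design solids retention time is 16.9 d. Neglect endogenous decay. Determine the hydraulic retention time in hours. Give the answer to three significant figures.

τ ≈ 38.4 h

V·X = Y·Q·ΔS·θ_c gives V = 0.525 × 2340 × (571 − 14.3) × 16.9 / 3090 = 3740 m³.
τ = V/Q = 3740/2340 = 1.598 d, or 38.36 h.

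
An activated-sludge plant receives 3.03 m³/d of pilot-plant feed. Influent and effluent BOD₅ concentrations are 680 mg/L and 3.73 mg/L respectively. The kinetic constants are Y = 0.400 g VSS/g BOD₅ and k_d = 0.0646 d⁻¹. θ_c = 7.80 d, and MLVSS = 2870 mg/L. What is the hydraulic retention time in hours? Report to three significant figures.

Steady-state biomass mass balance: V·X·(1 + k_d·θ_c) = Y·Q·(S₀ − S)·θ_c, so V = 0.400 × 3.03 × (680 − 3.73) × 7.80 / [2870 × (1 + 0.0646 × 7.80)] = 6.39×10^3 / 4316 = 1.481 m³.
τ = V/Q = 1.481/3.03 = 0.4889 d, or 11.73 h.

τ ≈ 11.7 h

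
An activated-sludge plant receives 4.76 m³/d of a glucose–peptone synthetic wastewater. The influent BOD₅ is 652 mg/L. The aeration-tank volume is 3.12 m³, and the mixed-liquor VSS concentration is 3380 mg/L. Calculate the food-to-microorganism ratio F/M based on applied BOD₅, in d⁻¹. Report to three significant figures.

F/M ≈ 0.294 d⁻¹

Food-to-microorganism ratio F/M = Q S₀ / (V X) = 4.76 × 652 / (3.120 × 3380) = 0.2943 d⁻¹.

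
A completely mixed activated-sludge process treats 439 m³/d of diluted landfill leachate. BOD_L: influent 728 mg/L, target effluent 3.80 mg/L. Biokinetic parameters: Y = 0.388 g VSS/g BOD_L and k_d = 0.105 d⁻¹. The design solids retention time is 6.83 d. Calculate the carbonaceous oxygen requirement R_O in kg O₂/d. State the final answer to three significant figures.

R_O ≈ 216 kg O₂/d

Y_obs = Y / (1 + k_d θ_c) = 0.388 / (1 + 0.105 × 6.83) = 0.388 / 1.717 = 0.2260.
Mass of BOD_L removed per day: Q(S₀ − S) = 439 × 724.2 g/m³ = 317.9 kg/d.
Biomass synthesised: P_X = Y_obs × 317.9 = 71.84 kg VSS/d.
R_O = Q·(S₀ − S) − 1.42·P_X = 317.9 − 1.42 × 71.84 = 215.9 kg O₂/d.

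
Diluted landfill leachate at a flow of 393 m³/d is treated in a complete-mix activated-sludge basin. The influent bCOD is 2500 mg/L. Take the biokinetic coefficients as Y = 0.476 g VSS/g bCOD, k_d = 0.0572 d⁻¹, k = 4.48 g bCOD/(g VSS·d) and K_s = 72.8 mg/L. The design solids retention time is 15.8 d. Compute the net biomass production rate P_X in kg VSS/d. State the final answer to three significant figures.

P_X ≈ 245 kg VSS/d

From the Monod/SRT balance for a CMAS, S = K_s·(1+k_d θ_c)/[θ_c·(Y k − k_d) − 1] = 72.8 × (1 + 0.0572 × 15.8) / [15.8 × (0.476 × 4.48 − 0.0572) − 1] = 138.6 / 31.79 = 4.360 mg/L.
Y_obs = Y / (1 + k_d θ_c) = 0.476 / (1 + 0.0572 × 15.8) = 0.476 / 1.904 = 0.2500.
Mass of bCOD removed per day: Q(S₀ − S) = 393 × 2496 g/m³ = 980.8 kg/d.
P_X = Y_obs · Q(S₀ − S) = 0.2500 × 980.8 = 245.2 kg VSS/d.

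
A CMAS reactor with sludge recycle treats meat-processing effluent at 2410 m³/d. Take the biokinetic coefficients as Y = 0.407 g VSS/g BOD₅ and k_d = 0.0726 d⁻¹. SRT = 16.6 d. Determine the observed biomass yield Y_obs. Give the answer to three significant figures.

Y_obs ≈ 0.185 g VSS/g BOD₅

Observed yield with endogenous decay: Y_obs = Y / (1 + k_d·θ_c) = 0.407 / (1 + 0.0726 × 16.6) = 0.407 / 2.205 = 0.1846 g VSS/g BOD₅.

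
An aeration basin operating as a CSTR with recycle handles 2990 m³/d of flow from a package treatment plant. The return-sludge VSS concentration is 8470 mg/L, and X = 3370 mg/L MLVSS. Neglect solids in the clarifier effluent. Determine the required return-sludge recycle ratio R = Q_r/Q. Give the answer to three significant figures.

R = Q_r/Q = X/(X_r − X) = 3370 / (8470 − 3370) = 0.6608.

R ≈ 0.661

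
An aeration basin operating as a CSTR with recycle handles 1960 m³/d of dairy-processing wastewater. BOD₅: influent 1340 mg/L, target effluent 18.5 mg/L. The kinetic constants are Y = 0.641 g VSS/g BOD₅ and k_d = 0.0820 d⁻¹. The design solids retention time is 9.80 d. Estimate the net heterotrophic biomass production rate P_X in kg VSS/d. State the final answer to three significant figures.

P_X ≈ 921 kg VSS/d

Correct the yield for decay: Y_obs = Y/(1 + k_d θ_c) = 0.641 / (1 + 0.0820 × 9.80) = 0.641 / 1.804 = 0.3554.
Mass of BOD₅ removed per day: Q(S₀ − S) = 1960 × 1322 g/m³ = 2590 kg/d.
Net biomass production P_X = Y_obs × Q·(S₀ − S) = 0.3554 × 2590 = 920.5 kg VSS/d.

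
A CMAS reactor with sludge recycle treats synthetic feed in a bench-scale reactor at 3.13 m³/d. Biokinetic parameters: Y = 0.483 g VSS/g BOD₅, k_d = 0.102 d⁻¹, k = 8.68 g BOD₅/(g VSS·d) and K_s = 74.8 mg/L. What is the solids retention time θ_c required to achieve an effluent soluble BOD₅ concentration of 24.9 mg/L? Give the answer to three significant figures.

Specific growth rate at S = 24.9 mg/L: μ = YkS/(K_s+S) = 0.483·8.68·24.9/(74.8+24.9) = 1.047 d⁻¹.
Then 1/θ_c = μ − k_d = 1.047 − 0.102 = 0.9451 d⁻¹, giving θ_c = 1.058 d.

θ_c ≈ 1.06 d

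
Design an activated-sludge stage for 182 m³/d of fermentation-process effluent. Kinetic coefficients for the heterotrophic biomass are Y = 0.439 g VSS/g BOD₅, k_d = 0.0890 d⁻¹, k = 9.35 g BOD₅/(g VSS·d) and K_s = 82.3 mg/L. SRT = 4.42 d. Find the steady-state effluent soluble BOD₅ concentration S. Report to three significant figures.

For a completely mixed reactor with recycle the Lawrence–McCarty relation gives S = K_s·(1 + k_d·θ_c) / [θ_c·(Y·k − k_d) − 1] = 82.3 × (1 + 0.0890 × 4.42) / [4.42 × (0.439 × 9.35 − 0.0890) − 1] = 114.7 / 16.75 = 6.847 mg/L.

S ≈ 6.85 mg/L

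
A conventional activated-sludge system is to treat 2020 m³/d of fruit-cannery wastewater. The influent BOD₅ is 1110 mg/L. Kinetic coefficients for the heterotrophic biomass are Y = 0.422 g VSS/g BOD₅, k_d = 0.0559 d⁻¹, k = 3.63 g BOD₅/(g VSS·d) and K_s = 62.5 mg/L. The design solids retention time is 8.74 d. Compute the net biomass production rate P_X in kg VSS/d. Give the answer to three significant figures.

For a completely mixed reactor with recycle the Lawrence–McCarty relation gives S = K_s·(1 + k_d·θ_c) / [θ_c·(Y·k − k_d) − 1] = 62.5 × (1 + 0.0559 × 8.74) / [8.74 × (0.422 × 3.63 − 0.0559) − 1] = 93.04 / 11.90 = 7.818 mg/L.
Correct the yield for decay: Y_obs = Y/(1 + k_d θ_c) = 0.422 / (1 + 0.0559 × 8.74) = 0.422 / 1.489 = 0.2835.
Mass of BOD₅ removed per day: Q(S₀ − S) = 2020 × 1102 g/m³ = 2226 kg/d.
P_X = Y_obs · Q(S₀ − S) = 0.2835 × 2226 = 631.2 kg VSS/d.

P_X ≈ 631 kg VSS/d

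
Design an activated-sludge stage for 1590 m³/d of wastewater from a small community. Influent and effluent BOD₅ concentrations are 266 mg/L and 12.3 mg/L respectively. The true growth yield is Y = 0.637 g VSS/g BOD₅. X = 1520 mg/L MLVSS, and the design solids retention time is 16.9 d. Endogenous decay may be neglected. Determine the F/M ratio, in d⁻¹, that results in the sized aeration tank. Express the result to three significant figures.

F/M ≈ 0.0974 d⁻¹

Biomass mass balance (decay neglected): V·X = Y·Q·(S₀ − S)·θ_c, so V = 0.637 × 1590 × (266 − 12.3) × 16.9 / 1520 = 2857 m³.
Food-to-microorganism ratio F/M = Q S₀ / (V X) = 1590 × 266 / (2857 × 1520) = 0.09739 d⁻¹.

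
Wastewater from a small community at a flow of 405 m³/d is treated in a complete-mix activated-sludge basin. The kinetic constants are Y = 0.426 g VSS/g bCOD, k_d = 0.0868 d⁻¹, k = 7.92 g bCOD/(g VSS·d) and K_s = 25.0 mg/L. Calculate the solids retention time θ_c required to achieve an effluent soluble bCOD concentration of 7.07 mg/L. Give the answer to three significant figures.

θ_c ≈ 1.52 d

From 1/θ_c = Y·k·S/(K_s + S) − k_d: Y·k·S/(K_s+S) = 0.426 × 7.92 × 7.07 / (25.0 + 7.07) = 0.7438 d⁻¹.
Then 1/θ_c = μ − k_d = 0.7438 − 0.0868 = 0.6570 d⁻¹, giving θ_c = 1.522 d.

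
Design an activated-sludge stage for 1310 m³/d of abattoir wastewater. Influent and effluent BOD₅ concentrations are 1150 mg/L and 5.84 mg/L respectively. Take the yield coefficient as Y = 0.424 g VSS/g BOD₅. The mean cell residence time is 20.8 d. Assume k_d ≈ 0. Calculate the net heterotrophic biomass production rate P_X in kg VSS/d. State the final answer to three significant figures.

P_X ≈ 636 kg VSS/d

With endogenous decay neglected, the observed yield equals the true yield: Y_obs = Y = 0.424 g VSS/g BOD₅.
ΔS = 1150 − 5.84 = 1144 mg/L, so the substrate removal rate is 1310 × 1144/1000 = 1499 kg BOD₅/d.
P_X = Y_obs · Q(S₀ − S) = 0.4240 × 1499 = 635.5 kg VSS/d.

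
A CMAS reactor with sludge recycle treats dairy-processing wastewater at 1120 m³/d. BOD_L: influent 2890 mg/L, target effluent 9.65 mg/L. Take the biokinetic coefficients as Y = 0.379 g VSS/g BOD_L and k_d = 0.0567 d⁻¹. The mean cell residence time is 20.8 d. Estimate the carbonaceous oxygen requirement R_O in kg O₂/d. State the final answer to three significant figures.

R_O ≈ 2430 kg O₂/d

Correct the yield for decay: Y_obs = Y/(1 + k_d θ_c) = 0.379 / (1 + 0.0567 × 20.8) = 0.379 / 2.179 = 0.1739.
Q·(S₀ − S) = 1120 × (2890 − 9.65) × 10⁻³ = 3226 kg/d removed.
Biomass synthesised: P_X = Y_obs × 3226 = 561.0 kg VSS/d.
R_O = Q·(S₀ − S) − 1.42·P_X = 3226 − 1.42 × 561.0 = 2429 kg O₂/d.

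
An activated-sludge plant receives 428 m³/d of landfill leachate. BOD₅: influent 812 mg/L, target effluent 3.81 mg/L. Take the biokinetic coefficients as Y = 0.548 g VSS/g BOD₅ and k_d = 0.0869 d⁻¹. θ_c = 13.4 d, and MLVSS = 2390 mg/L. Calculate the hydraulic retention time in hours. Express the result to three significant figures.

Rearranging the biomass balance for a CMAS with decay, V = Y·Q·ΔS·θ_c / [X·(1+k_d θ_c)] = 0.548 × 428 × (812 − 3.81) × 13.4 / [2390 × (1 + 0.0869 × 13.4)] = 2.54×10^6 / 5173 = 491.0 m³.
Hydraulic retention time τ = V/Q = 491.0 / 428 = 1.147 d = 27.53 h.

τ ≈ 27.5 h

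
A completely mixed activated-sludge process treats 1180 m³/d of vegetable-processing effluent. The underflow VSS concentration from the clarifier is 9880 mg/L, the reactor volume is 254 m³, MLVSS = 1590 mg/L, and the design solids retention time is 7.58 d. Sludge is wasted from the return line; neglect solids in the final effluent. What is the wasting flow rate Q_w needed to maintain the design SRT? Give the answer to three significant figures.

θ_c = V·X/(Q_w·X_r) when wasting from the recycle, so Q_w = V·X/(θ_c·X_r) = 254.0 × 1590 / (7.58 × 9880) = 5.393 m³/d.

Q_w ≈ 5.39 m³/d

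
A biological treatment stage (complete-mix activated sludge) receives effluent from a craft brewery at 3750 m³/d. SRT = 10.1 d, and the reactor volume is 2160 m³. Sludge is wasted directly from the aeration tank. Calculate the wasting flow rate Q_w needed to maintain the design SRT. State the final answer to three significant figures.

With mixed-liquor wasting, θ_c = V/Q_w, so Q_w = V/θ_c = 2160/10.1 = 213.9 m³/d.

Q_w ≈ 214 m³/d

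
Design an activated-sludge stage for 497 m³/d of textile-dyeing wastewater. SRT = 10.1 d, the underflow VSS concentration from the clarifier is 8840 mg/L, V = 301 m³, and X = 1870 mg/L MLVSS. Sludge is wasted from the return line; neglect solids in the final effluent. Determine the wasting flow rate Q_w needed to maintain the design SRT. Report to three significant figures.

θ_c = V·X/(Q_w·X_r) when wasting from the recycle, so Q_w = V·X/(θ_c·X_r) = 301.0 × 1870 / (10.1 × 8840) = 6.304 m³/d.

Q_w ≈ 6.30 m³/d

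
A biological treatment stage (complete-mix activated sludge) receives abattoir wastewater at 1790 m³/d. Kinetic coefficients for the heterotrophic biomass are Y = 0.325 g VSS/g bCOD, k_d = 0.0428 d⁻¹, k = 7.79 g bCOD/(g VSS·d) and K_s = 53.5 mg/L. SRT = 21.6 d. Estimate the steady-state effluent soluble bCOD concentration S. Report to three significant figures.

S ≈ 1.95 mg/L

Effluent substrate depends only on kinetics and SRT: S = K_s(1 + k_d θ_c) / [θ_c(Yk − k_d) − 1] = 53.5 × (1 + 0.0428 × 21.6) / [21.6 × (0.325 × 7.79 − 0.0428) − 1] = 103.0 / 52.76 = 1.951 mg/L.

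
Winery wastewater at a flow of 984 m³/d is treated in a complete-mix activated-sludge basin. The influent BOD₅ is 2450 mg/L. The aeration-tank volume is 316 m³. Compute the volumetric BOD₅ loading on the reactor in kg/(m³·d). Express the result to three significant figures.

L_v ≈ 7.63 kg BOD₅/(m³·d)

Volumetric loading L_v = Q·S₀ / V = 984 × 2450 g/m³ / 316.0 m³ = 7629 g/(m³·d) = 7.629 kg BOD₅/(m³·d).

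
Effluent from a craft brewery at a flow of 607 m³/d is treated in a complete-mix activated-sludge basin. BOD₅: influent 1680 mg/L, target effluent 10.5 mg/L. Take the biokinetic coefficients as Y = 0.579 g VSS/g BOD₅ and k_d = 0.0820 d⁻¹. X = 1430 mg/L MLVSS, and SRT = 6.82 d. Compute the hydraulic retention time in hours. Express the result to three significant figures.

Steady-state biomass mass balance: V·X·(1 + k_d·θ_c) = Y·Q·(S₀ − S)·θ_c, so V = 0.579 × 607 × (1680 − 10.5) × 6.82 / [1430 × (1 + 0.0820 × 6.82)] = 4×10^6 / 2230 = 1795 m³.
HRT = V/Q = 1795 m³ / 607 m³·d⁻¹ = 2.957 d × 24 = 70.96 h.

τ ≈ 71.0 h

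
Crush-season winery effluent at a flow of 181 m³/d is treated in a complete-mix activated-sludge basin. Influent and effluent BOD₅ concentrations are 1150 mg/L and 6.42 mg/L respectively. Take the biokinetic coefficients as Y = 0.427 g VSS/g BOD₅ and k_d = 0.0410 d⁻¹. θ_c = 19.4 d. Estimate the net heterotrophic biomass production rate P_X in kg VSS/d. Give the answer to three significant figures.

P_X ≈ 49.2 kg VSS/d

Correct the yield for decay: Y_obs = Y/(1 + k_d θ_c) = 0.427 / (1 + 0.0410 × 19.4) = 0.427 / 1.795 = 0.2378.
Q·(S₀ − S) = 181 × (1150 − 6.42) × 10⁻³ = 207.0 kg/d removed.
P_X = Y_obs · Q(S₀ − S) = 0.2378 × 207.0 = 49.23 kg VSS/d.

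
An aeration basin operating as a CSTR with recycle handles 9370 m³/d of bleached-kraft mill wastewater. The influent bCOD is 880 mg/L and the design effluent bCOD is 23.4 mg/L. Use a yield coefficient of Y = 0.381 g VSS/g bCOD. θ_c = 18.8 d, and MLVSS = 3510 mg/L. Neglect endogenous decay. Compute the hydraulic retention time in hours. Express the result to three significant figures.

τ ≈ 42.0 h

With k_d = 0 the design equation reduces to V = Y Q (S₀−S) θ_c / X = 0.381 × 9370 × (880 − 23.4) × 18.8 / 3510 = 16379 m³.
HRT = V/Q = 16379 m³ / 9370 m³·d⁻¹ = 1.748 d × 24 = 41.95 h.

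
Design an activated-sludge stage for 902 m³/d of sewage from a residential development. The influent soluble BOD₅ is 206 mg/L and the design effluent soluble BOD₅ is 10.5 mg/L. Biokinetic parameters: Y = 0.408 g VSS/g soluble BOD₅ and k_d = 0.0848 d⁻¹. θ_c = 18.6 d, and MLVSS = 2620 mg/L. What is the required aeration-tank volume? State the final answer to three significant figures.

V ≈ 198 m³

From the SRT design equation V = Y Q (S₀−S) θ_c / [X (1 + k_d θ_c)] = 0.408 × 902 × (206 − 10.5) × 18.6 / [2620 × (1 + 0.0848 × 18.6)] = 1.34×10^6 / 6752 = 198.2 m³.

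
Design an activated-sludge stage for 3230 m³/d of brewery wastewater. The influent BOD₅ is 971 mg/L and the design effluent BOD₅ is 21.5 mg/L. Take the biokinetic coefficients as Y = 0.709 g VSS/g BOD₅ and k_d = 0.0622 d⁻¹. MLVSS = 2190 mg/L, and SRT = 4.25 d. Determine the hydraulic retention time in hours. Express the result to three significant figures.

τ ≈ 24.8 h

From the SRT design equation V = Y Q (S₀−S) θ_c / [X (1 + k_d θ_c)] = 0.709 × 3230 × (971 − 21.5) × 4.25 / [2190 × (1 + 0.0622 × 4.25)] = 9.24×10^6 / 2769 = 3337 m³.
HRT = V/Q = 3337 m³ / 3230 m³·d⁻¹ = 1.033 d × 24 = 24.80 h.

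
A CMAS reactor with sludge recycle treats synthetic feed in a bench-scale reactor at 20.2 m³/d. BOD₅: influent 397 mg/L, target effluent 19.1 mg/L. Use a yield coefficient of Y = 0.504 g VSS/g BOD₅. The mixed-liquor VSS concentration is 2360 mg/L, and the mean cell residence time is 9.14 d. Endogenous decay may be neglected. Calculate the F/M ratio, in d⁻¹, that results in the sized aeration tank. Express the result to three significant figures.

V·X = Y·Q·ΔS·θ_c gives V = 0.504 × 20.2 × (397 − 19.1) × 9.14 / 2360 = 14.90 m³.
F/M = Q·S₀ / (V·X) = 20.2 × 397 / (14.90 × 2360) = 0.2281 g BOD₅·(g VSS·d)⁻¹.

F/M ≈ 0.228 d⁻¹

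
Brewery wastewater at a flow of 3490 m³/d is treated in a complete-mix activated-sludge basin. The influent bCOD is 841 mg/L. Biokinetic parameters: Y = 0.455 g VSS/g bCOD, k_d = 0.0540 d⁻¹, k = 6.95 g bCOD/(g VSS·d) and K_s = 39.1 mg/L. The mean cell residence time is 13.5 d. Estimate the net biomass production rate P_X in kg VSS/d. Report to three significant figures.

P_X ≈ 771 kg VSS/d

For a completely mixed reactor with recycle the Lawrence–McCarty relation gives S = K_s·(1 + k_d·θ_c) / [θ_c·(Y·k − k_d) − 1] = 39.1 × (1 + 0.0540 × 13.5) / [13.5 × (0.455 × 6.95 − 0.0540) − 1] = 67.60 / 40.96 = 1.650 mg/L.
The observed yield is Y_obs = Y/(1 + k_d·θ_c) = 0.455 / (1 + 0.0540 × 13.5) = 0.455 / 1.729 = 0.2632 g VSS per g bCOD removed.
Q·(S₀ − S) = 3490 × (841 − 1.65) × 10⁻³ = 2929 kg/d removed.
Biomass produced: P_X = Y_obs·Q·ΔS = 0.2632 × 2929 ≈ 770.9 kg VSS/d.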